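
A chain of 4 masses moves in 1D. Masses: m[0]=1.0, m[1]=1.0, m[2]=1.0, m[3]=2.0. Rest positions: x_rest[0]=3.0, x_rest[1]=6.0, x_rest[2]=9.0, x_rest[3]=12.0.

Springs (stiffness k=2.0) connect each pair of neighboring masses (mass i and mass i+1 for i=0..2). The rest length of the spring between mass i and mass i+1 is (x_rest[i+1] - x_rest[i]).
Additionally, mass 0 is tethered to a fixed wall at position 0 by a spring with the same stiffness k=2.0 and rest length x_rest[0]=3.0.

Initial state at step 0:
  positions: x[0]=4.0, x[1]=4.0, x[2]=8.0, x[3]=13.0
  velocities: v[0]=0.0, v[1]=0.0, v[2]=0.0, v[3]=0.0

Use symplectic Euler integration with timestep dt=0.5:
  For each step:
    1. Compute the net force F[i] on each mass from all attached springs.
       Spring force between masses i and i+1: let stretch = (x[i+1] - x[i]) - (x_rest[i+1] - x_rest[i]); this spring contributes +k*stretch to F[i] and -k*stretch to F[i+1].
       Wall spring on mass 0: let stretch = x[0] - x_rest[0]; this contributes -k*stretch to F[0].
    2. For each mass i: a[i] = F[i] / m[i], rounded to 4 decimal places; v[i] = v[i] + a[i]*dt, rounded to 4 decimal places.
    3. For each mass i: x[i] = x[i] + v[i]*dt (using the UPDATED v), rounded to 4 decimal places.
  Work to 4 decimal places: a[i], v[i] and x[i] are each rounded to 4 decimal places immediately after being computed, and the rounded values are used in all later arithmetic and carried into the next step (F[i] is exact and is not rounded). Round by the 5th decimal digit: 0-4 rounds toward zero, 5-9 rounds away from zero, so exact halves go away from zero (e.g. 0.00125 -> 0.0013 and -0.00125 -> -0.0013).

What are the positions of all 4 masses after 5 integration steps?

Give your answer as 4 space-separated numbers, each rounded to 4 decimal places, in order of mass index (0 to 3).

Step 0: x=[4.0000 4.0000 8.0000 13.0000] v=[0.0000 0.0000 0.0000 0.0000]
Step 1: x=[2.0000 6.0000 8.5000 12.5000] v=[-4.0000 4.0000 1.0000 -1.0000]
Step 2: x=[1.0000 7.2500 9.7500 11.7500] v=[-2.0000 2.5000 2.5000 -1.5000]
Step 3: x=[2.6250 6.6250 10.7500 11.2500] v=[3.2500 -1.2500 2.0000 -1.0000]
Step 4: x=[4.9375 6.0625 9.9375 11.3750] v=[4.6250 -1.1250 -1.6250 0.2500]
Step 5: x=[5.3438 6.8750 7.9063 11.8907] v=[0.8125 1.6250 -4.0625 1.0313]

Answer: 5.3438 6.8750 7.9063 11.8907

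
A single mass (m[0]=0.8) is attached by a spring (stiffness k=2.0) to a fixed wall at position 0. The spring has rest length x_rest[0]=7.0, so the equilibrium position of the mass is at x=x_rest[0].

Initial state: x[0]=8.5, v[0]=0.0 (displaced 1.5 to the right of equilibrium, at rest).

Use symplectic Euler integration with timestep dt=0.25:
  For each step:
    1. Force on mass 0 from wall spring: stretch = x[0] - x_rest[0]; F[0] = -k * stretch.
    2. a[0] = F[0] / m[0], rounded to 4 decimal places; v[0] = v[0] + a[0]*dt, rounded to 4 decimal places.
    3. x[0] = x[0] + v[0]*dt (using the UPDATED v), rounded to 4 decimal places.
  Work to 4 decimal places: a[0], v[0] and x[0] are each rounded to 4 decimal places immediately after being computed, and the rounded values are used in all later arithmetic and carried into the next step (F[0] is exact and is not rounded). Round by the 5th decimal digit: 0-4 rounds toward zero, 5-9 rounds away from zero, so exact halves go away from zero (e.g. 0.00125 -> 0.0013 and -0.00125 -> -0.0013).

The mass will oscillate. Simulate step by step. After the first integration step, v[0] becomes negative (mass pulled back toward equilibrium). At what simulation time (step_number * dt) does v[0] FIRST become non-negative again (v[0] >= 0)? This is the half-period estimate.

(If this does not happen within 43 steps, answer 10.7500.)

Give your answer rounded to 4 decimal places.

Answer: 2.0000

Derivation:
Step 0: x=[8.5000] v=[0.0000]
Step 1: x=[8.2656] v=[-0.9375]
Step 2: x=[7.8335] v=[-1.7285]
Step 3: x=[7.2711] v=[-2.2495]
Step 4: x=[6.6664] v=[-2.4190]
Step 5: x=[6.1138] v=[-2.2105]
Step 6: x=[5.6997] v=[-1.6566]
Step 7: x=[5.4887] v=[-0.8439]
Step 8: x=[5.5139] v=[0.1007]
First v>=0 after going negative at step 8, time=2.0000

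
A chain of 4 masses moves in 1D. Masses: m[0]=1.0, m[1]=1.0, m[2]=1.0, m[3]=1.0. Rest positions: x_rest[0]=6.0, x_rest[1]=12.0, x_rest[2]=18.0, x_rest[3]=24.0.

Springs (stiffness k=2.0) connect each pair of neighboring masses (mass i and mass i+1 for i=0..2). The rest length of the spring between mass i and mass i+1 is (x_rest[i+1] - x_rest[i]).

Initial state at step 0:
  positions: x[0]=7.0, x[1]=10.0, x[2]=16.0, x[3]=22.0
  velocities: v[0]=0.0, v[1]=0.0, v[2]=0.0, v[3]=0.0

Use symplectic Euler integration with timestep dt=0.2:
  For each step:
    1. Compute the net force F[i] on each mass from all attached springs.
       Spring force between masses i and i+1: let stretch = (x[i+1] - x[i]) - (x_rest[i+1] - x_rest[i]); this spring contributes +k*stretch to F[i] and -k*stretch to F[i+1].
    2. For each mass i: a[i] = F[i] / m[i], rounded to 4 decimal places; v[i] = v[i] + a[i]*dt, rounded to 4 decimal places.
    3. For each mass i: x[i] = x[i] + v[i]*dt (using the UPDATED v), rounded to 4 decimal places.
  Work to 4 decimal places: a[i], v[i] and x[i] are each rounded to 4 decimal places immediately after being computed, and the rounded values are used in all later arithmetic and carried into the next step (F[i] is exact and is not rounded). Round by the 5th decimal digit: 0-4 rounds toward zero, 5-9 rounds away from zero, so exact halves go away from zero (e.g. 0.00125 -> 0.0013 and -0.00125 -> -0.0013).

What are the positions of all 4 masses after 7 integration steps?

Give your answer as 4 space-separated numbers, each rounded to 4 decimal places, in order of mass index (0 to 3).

Step 0: x=[7.0000 10.0000 16.0000 22.0000] v=[0.0000 0.0000 0.0000 0.0000]
Step 1: x=[6.7600 10.2400 16.0000 22.0000] v=[-1.2000 1.2000 0.0000 0.0000]
Step 2: x=[6.3184 10.6624 16.0192 22.0000] v=[-2.2080 2.1120 0.0960 0.0000]
Step 3: x=[5.7443 11.1658 16.0883 22.0015] v=[-2.8704 2.5171 0.3456 0.0077]
Step 4: x=[5.1239 11.6293 16.2367 22.0100] v=[-3.1018 2.3175 0.7419 0.0424]
Step 5: x=[4.5440 11.9410 16.4784 22.0366] v=[-2.8996 1.5583 1.2083 0.1331]
Step 6: x=[4.0758 12.0239 16.8017 22.0986] v=[-2.3408 0.4145 1.6166 0.3098]
Step 7: x=[3.7635 11.8532 17.1665 22.2168] v=[-1.5616 -0.8536 1.8242 0.5910]

Answer: 3.7635 11.8532 17.1665 22.2168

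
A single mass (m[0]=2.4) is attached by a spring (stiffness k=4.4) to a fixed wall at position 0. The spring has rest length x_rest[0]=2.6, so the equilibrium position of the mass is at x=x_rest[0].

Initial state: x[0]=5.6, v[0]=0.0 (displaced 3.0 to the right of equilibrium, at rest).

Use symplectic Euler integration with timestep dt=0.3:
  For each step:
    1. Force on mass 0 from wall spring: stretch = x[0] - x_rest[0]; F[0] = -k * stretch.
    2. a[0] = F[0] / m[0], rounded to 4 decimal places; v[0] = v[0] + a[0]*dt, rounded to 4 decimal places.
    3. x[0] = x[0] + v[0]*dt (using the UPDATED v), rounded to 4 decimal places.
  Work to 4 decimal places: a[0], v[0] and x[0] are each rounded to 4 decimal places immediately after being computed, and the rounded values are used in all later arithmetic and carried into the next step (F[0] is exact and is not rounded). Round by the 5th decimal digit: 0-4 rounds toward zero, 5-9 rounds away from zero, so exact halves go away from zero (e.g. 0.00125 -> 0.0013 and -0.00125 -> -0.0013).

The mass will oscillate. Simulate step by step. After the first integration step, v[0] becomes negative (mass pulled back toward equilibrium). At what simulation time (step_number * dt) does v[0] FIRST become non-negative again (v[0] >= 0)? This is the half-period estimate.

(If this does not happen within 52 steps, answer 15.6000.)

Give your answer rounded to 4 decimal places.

Step 0: x=[5.6000] v=[0.0000]
Step 1: x=[5.1050] v=[-1.6500]
Step 2: x=[4.1967] v=[-3.0278]
Step 3: x=[3.0249] v=[-3.9060]
Step 4: x=[1.7830] v=[-4.1397]
Step 5: x=[0.6759] v=[-3.6904]
Step 6: x=[-0.1138] v=[-2.6322]
Step 7: x=[-0.4557] v=[-1.1396]
Step 8: x=[-0.2934] v=[0.5410]
First v>=0 after going negative at step 8, time=2.4000

Answer: 2.4000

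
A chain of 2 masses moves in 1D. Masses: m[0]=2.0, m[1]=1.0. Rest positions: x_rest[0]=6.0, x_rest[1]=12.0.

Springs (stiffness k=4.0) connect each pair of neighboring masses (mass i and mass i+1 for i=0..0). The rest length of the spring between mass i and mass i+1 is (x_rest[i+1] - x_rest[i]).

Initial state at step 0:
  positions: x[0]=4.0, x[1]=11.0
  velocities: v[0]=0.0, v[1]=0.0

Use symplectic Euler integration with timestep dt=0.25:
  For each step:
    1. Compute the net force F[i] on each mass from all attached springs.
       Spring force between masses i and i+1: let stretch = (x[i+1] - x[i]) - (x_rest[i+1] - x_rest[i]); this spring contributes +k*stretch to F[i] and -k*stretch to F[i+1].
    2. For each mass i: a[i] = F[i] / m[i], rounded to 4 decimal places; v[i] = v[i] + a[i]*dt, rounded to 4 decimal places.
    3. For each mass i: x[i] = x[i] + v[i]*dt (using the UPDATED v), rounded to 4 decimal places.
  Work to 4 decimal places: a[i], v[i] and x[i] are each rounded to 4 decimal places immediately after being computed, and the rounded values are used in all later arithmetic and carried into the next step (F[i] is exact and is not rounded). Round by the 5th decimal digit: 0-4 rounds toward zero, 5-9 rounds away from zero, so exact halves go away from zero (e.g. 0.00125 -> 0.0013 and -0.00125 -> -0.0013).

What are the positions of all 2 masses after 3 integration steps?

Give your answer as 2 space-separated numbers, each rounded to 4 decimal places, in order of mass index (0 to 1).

Answer: 4.5332 9.9336

Derivation:
Step 0: x=[4.0000 11.0000] v=[0.0000 0.0000]
Step 1: x=[4.1250 10.7500] v=[0.5000 -1.0000]
Step 2: x=[4.3281 10.3438] v=[0.8125 -1.6250]
Step 3: x=[4.5332 9.9336] v=[0.8204 -1.6407]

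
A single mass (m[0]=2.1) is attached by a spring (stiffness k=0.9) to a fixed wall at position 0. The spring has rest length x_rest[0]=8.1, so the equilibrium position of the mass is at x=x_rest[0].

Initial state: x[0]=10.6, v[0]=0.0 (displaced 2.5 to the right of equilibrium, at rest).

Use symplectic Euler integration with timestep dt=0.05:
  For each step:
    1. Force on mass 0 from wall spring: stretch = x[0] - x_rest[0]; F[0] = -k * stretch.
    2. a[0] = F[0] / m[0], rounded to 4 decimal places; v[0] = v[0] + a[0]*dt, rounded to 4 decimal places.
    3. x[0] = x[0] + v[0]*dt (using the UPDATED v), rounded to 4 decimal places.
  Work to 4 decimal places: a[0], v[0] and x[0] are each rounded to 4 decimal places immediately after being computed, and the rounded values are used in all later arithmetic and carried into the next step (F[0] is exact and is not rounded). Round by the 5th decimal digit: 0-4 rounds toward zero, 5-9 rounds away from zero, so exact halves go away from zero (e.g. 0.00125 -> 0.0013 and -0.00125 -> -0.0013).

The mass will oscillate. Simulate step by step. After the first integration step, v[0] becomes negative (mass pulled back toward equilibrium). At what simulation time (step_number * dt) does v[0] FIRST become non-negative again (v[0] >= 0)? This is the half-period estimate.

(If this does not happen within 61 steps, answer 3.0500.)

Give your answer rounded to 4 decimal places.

Step 0: x=[10.6000] v=[0.0000]
Step 1: x=[10.5973] v=[-0.0536]
Step 2: x=[10.5919] v=[-0.1071]
Step 3: x=[10.5839] v=[-0.1605]
Step 4: x=[10.5732] v=[-0.2137]
Step 5: x=[10.5599] v=[-0.2667]
Step 6: x=[10.5439] v=[-0.3194]
Step 7: x=[10.5253] v=[-0.3718]
Step 8: x=[10.5041] v=[-0.4238]
Step 9: x=[10.4803] v=[-0.4753]
Step 10: x=[10.4540] v=[-0.5263]
Step 11: x=[10.4252] v=[-0.5767]
Step 12: x=[10.3939] v=[-0.6265]
Step 13: x=[10.3601] v=[-0.6757]
Step 14: x=[10.3239] v=[-0.7241]
Step 15: x=[10.2853] v=[-0.7718]
Step 16: x=[10.2444] v=[-0.8186]
Step 17: x=[10.2012] v=[-0.8646]
Step 18: x=[10.1557] v=[-0.9096]
Step 19: x=[10.1080] v=[-0.9537]
Step 20: x=[10.0582] v=[-0.9967]
Step 21: x=[10.0063] v=[-1.0387]
Step 22: x=[9.9523] v=[-1.0796]
Step 23: x=[9.8963] v=[-1.1193]
Step 24: x=[9.8384] v=[-1.1578]
Step 25: x=[9.7786] v=[-1.1951]
Step 26: x=[9.7170] v=[-1.2311]
Step 27: x=[9.6537] v=[-1.2658]
Step 28: x=[9.5887] v=[-1.2991]
Step 29: x=[9.5222] v=[-1.3310]
Step 30: x=[9.4541] v=[-1.3615]
Step 31: x=[9.3846] v=[-1.3905]
Step 32: x=[9.3137] v=[-1.4180]
Step 33: x=[9.2415] v=[-1.4440]
Step 34: x=[9.1681] v=[-1.4685]
Step 35: x=[9.0935] v=[-1.4914]
Step 36: x=[9.0179] v=[-1.5127]
Step 37: x=[8.9413] v=[-1.5324]
Step 38: x=[8.8638] v=[-1.5504]
Step 39: x=[8.7855] v=[-1.5668]
Step 40: x=[8.7064] v=[-1.5815]
Step 41: x=[8.6267] v=[-1.5945]
Step 42: x=[8.5464] v=[-1.6058]
Step 43: x=[8.4656] v=[-1.6154]
Step 44: x=[8.3844] v=[-1.6232]
Step 45: x=[8.3029] v=[-1.6293]
Step 46: x=[8.2212] v=[-1.6337]
Step 47: x=[8.1394] v=[-1.6363]
Step 48: x=[8.0575] v=[-1.6371]
Step 49: x=[7.9757] v=[-1.6362]
Step 50: x=[7.8940] v=[-1.6335]
Step 51: x=[7.8125] v=[-1.6291]
Step 52: x=[7.7314] v=[-1.6229]
Step 53: x=[7.6507] v=[-1.6150]
Step 54: x=[7.5704] v=[-1.6054]
Step 55: x=[7.4907] v=[-1.5941]
Step 56: x=[7.4117] v=[-1.5810]
Step 57: x=[7.3334] v=[-1.5663]
Step 58: x=[7.2559] v=[-1.5499]
Step 59: x=[7.1793] v=[-1.5318]
Step 60: x=[7.1037] v=[-1.5121]
Step 61: x=[7.0292] v=[-1.4908]
v[0] did not become non-negative within 61 steps; using fallback time=3.0500

Answer: 3.0500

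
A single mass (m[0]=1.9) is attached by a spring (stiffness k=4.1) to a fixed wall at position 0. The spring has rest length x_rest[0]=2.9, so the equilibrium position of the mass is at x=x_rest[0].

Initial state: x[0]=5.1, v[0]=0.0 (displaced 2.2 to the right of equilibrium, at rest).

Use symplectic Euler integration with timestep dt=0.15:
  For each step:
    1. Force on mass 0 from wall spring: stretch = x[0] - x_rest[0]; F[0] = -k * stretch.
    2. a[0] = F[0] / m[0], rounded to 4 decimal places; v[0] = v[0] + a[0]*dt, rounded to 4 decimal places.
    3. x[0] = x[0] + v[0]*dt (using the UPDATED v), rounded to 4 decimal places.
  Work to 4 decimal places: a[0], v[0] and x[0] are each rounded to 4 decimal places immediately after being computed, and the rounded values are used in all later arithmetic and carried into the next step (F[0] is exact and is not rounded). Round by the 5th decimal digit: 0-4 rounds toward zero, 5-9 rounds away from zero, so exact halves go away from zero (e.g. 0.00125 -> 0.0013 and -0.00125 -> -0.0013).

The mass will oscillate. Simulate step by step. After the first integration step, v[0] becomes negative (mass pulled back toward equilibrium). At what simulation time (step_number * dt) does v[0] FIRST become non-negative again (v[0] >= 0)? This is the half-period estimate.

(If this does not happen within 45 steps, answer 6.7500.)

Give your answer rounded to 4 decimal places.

Answer: 2.2500

Derivation:
Step 0: x=[5.1000] v=[0.0000]
Step 1: x=[4.9932] v=[-0.7121]
Step 2: x=[4.7848] v=[-1.3896]
Step 3: x=[4.4848] v=[-1.9997]
Step 4: x=[4.1079] v=[-2.5127]
Step 5: x=[3.6723] v=[-2.9037]
Step 6: x=[3.1992] v=[-3.1537]
Step 7: x=[2.7116] v=[-3.2505]
Step 8: x=[2.2332] v=[-3.1895]
Step 9: x=[1.7871] v=[-2.9737]
Step 10: x=[1.3951] v=[-2.6135]
Step 11: x=[1.0761] v=[-2.1264]
Step 12: x=[0.8457] v=[-1.5360]
Step 13: x=[0.7150] v=[-0.8711]
Step 14: x=[0.6904] v=[-0.1639]
Step 15: x=[0.7731] v=[0.5513]
First v>=0 after going negative at step 15, time=2.2500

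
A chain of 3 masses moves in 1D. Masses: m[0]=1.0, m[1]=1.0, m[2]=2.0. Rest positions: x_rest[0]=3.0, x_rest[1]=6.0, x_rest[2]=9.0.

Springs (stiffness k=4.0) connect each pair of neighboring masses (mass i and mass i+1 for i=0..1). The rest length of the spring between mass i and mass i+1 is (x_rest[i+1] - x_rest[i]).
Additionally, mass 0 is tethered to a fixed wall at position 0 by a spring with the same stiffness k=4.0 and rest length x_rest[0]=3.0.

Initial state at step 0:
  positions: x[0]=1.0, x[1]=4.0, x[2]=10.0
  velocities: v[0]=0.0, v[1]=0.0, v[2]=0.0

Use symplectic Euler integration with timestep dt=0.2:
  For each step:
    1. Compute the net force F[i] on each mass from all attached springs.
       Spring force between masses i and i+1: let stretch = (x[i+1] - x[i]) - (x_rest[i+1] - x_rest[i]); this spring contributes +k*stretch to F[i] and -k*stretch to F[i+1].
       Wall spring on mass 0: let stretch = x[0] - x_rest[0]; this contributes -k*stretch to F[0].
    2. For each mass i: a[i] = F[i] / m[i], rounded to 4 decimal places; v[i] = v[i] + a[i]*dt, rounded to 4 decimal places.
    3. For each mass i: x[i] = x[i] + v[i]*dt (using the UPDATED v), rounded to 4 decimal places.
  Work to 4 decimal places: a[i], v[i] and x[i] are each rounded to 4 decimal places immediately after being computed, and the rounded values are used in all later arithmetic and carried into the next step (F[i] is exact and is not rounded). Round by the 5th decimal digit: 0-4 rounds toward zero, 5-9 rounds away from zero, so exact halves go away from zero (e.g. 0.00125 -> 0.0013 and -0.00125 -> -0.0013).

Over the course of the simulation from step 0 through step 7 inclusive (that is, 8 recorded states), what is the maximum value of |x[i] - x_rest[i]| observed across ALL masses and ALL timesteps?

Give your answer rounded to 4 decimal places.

Step 0: x=[1.0000 4.0000 10.0000] v=[0.0000 0.0000 0.0000]
Step 1: x=[1.3200 4.4800 9.7600] v=[1.6000 2.4000 -1.2000]
Step 2: x=[1.9344 5.2992 9.3376] v=[3.0720 4.0960 -2.1120]
Step 3: x=[2.7777 6.2262 8.8321] v=[4.2163 4.6349 -2.5274]
Step 4: x=[3.7283 7.0184 8.3581] v=[4.7529 3.9608 -2.3698]
Step 5: x=[4.6088 7.4985 8.0170] v=[4.4023 2.4005 -1.7057]
Step 6: x=[5.2142 7.5992 7.8744] v=[3.0270 0.5035 -0.7131]
Step 7: x=[5.3669 7.3623 7.9498] v=[0.7636 -1.1843 0.3768]
Max displacement = 2.3669

Answer: 2.3669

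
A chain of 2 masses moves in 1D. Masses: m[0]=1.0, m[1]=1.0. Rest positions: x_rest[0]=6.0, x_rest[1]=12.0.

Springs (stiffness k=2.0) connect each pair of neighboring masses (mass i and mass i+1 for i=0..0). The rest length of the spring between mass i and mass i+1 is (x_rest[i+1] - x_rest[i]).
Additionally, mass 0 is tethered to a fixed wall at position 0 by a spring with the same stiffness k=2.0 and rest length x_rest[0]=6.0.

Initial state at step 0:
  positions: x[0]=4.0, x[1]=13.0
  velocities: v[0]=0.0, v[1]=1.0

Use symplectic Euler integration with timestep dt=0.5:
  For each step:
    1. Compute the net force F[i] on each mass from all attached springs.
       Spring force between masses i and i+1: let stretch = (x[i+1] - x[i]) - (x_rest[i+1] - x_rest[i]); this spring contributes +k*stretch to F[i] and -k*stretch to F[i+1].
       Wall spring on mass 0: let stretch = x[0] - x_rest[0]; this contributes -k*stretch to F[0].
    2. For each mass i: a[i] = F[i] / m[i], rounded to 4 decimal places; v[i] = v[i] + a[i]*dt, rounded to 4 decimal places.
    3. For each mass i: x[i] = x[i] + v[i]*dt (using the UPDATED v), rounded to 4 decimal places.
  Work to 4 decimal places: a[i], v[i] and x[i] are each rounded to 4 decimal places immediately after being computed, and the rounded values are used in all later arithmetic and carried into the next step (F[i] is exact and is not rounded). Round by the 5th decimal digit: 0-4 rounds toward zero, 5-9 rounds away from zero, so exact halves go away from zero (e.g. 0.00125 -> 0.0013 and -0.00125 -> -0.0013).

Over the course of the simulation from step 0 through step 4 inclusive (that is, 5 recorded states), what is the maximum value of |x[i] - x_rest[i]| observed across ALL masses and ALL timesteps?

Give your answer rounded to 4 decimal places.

Answer: 2.5000

Derivation:
Step 0: x=[4.0000 13.0000] v=[0.0000 1.0000]
Step 1: x=[6.5000 12.0000] v=[5.0000 -2.0000]
Step 2: x=[8.5000 11.2500] v=[4.0000 -1.5000]
Step 3: x=[7.6250 12.1250] v=[-1.7500 1.7500]
Step 4: x=[5.1875 13.7500] v=[-4.8750 3.2500]
Max displacement = 2.5000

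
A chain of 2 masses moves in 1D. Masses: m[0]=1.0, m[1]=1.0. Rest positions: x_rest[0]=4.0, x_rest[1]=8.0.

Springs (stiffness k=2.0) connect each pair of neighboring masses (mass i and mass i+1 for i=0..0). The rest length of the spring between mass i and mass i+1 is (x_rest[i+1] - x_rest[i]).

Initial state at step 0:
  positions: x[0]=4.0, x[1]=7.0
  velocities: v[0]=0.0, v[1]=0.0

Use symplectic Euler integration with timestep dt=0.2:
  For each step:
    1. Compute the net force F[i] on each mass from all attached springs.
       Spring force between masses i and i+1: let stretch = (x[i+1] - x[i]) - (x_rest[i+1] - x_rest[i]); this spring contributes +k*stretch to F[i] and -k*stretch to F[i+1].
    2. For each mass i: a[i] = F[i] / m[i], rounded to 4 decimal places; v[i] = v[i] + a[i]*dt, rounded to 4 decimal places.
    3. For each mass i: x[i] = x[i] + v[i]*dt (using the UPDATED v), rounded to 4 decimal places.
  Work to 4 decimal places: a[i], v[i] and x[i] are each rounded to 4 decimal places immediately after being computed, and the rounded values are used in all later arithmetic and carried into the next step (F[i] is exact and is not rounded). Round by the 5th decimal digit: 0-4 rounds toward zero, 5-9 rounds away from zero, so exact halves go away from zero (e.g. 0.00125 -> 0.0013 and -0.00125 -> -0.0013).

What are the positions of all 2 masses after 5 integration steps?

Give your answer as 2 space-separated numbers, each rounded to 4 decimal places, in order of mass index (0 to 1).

Step 0: x=[4.0000 7.0000] v=[0.0000 0.0000]
Step 1: x=[3.9200 7.0800] v=[-0.4000 0.4000]
Step 2: x=[3.7728 7.2272] v=[-0.7360 0.7360]
Step 3: x=[3.5820 7.4180] v=[-0.9542 0.9542]
Step 4: x=[3.3780 7.6220] v=[-1.0198 1.0198]
Step 5: x=[3.1936 7.8064] v=[-0.9222 0.9222]

Answer: 3.1936 7.8064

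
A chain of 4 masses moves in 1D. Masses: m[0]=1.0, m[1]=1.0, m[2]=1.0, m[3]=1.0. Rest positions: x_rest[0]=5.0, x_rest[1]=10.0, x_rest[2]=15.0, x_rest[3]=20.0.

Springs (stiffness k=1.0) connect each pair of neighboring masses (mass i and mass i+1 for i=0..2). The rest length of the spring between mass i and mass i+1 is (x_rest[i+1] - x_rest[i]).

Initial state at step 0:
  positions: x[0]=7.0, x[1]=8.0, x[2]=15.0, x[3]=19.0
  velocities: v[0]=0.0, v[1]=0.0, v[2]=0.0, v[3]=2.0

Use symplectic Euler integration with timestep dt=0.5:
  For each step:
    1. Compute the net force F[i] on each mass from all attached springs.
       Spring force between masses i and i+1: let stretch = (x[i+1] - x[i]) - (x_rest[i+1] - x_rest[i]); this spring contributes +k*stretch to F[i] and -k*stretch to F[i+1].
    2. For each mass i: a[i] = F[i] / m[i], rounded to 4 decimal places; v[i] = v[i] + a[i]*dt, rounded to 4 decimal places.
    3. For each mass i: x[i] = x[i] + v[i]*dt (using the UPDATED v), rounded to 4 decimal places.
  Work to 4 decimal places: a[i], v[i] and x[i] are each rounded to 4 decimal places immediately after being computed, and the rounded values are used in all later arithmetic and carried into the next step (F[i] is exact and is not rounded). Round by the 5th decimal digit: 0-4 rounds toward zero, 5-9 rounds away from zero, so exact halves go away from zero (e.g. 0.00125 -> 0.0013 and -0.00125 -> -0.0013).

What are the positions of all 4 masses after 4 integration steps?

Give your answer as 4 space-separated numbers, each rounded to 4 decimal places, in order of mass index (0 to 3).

Answer: 3.5703 11.3751 16.5314 21.5235

Derivation:
Step 0: x=[7.0000 8.0000 15.0000 19.0000] v=[0.0000 0.0000 0.0000 2.0000]
Step 1: x=[6.0000 9.5000 14.2500 20.2500] v=[-2.0000 3.0000 -1.5000 2.5000]
Step 2: x=[4.6250 11.3125 13.8125 21.2500] v=[-2.7500 3.6250 -0.8750 2.0000]
Step 3: x=[3.6719 12.0782 14.6094 21.6407] v=[-1.9063 1.5313 1.5938 0.7813]
Step 4: x=[3.5703 11.3751 16.5314 21.5235] v=[-0.2032 -1.4063 3.8439 -0.2344]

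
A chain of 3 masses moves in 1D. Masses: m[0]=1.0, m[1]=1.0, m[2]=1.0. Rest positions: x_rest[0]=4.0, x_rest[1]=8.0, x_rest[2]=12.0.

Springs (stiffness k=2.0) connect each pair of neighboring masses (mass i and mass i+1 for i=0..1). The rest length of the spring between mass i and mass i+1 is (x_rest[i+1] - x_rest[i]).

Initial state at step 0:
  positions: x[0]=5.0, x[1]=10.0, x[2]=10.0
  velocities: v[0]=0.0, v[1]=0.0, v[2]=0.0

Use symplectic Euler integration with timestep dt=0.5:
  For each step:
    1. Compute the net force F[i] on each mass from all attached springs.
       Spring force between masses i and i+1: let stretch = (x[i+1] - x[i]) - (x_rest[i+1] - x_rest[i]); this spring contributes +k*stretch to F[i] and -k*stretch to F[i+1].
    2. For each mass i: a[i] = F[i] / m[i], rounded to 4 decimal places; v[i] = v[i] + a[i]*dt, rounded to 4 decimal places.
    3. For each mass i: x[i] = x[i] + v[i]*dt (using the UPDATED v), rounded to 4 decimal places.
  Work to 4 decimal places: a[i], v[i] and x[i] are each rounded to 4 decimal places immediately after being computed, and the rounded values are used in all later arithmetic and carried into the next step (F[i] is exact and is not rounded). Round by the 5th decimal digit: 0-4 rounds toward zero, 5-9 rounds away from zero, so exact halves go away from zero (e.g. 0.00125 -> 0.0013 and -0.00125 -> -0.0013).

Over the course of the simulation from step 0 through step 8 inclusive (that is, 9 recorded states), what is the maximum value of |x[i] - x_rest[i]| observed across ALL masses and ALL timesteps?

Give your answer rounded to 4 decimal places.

Step 0: x=[5.0000 10.0000 10.0000] v=[0.0000 0.0000 0.0000]
Step 1: x=[5.5000 7.5000 12.0000] v=[1.0000 -5.0000 4.0000]
Step 2: x=[5.0000 6.2500 13.7500] v=[-1.0000 -2.5000 3.5000]
Step 3: x=[3.1250 8.1250 13.7500] v=[-3.7500 3.7500 0.0000]
Step 4: x=[1.7500 10.3125 12.9375] v=[-2.7500 4.3750 -1.6250]
Step 5: x=[2.6563 9.5313 12.8125] v=[1.8125 -1.5625 -0.2500]
Step 6: x=[5.0001 6.9532 13.0469] v=[4.6875 -5.1563 0.4688]
Step 7: x=[6.3204 6.4454 12.2345] v=[2.6406 -1.0157 -1.6249]
Step 8: x=[5.7032 8.7696 10.5275] v=[-1.2344 4.6484 -3.4140]
Max displacement = 2.3204

Answer: 2.3204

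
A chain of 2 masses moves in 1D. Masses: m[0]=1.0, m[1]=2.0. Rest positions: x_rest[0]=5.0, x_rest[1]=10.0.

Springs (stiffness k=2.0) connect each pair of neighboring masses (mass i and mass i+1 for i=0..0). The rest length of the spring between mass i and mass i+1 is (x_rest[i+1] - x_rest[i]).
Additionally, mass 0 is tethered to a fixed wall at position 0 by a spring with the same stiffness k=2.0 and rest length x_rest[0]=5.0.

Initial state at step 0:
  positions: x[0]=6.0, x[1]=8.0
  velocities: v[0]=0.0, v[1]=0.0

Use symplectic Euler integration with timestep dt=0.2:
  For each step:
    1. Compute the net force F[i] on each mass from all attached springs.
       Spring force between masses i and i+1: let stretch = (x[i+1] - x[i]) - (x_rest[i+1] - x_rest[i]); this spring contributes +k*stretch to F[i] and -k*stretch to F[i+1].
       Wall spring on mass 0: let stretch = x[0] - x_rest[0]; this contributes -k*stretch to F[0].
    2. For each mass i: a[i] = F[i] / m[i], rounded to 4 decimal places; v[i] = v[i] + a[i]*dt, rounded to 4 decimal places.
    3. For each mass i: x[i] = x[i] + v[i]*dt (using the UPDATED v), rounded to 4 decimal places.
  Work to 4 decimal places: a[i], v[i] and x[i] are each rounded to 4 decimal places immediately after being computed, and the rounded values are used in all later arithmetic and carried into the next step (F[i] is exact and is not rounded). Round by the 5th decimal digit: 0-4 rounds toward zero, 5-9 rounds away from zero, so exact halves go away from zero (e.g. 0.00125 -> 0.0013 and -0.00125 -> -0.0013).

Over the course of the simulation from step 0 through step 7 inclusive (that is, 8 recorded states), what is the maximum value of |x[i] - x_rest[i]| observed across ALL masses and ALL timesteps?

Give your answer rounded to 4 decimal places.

Answer: 2.3260

Derivation:
Step 0: x=[6.0000 8.0000] v=[0.0000 0.0000]
Step 1: x=[5.6800 8.1200] v=[-1.6000 0.6000]
Step 2: x=[5.1008 8.3424] v=[-2.8960 1.1120]
Step 3: x=[4.3729 8.6351] v=[-3.6397 1.4637]
Step 4: x=[3.6361 8.9574] v=[-3.6840 1.6113]
Step 5: x=[3.0341 9.2668] v=[-3.0099 1.5470]
Step 6: x=[2.6880 9.5269] v=[-1.7305 1.3005]
Step 7: x=[2.6740 9.7134] v=[-0.0701 0.9327]
Max displacement = 2.3260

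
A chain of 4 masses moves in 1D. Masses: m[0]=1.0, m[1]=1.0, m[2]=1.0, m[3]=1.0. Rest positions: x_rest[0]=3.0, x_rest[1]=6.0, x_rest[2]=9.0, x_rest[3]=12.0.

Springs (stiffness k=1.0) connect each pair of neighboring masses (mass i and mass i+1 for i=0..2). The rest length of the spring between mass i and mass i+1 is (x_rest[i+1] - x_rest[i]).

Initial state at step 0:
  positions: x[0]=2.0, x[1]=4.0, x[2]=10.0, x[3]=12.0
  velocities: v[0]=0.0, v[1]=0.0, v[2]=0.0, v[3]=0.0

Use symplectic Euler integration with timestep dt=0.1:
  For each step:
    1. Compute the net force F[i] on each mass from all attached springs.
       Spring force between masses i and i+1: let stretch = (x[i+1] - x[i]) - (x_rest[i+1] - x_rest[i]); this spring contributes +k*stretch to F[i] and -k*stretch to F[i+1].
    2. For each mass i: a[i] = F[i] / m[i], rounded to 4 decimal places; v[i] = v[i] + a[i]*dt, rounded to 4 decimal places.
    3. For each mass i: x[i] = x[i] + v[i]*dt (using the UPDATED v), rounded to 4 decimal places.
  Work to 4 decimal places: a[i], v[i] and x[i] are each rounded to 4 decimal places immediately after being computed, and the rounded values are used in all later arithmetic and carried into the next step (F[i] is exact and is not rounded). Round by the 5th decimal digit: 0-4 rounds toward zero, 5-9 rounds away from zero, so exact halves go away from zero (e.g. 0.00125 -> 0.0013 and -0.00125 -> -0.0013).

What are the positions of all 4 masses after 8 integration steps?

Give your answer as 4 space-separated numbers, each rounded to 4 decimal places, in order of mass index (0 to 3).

Answer: 1.7370 5.1866 8.8134 12.2630

Derivation:
Step 0: x=[2.0000 4.0000 10.0000 12.0000] v=[0.0000 0.0000 0.0000 0.0000]
Step 1: x=[1.9900 4.0400 9.9600 12.0100] v=[-0.1000 0.4000 -0.4000 0.1000]
Step 2: x=[1.9705 4.1187 9.8813 12.0295] v=[-0.1950 0.7870 -0.7870 0.1950]
Step 3: x=[1.9425 4.2335 9.7665 12.0575] v=[-0.2802 1.1484 -1.1484 0.2802]
Step 4: x=[1.9074 4.3808 9.6192 12.0926] v=[-0.3511 1.4726 -1.4726 0.3511]
Step 5: x=[1.8670 4.5557 9.4443 12.1330] v=[-0.4038 1.7491 -1.7491 0.4038]
Step 6: x=[1.8235 4.7526 9.2474 12.1765] v=[-0.4349 1.9691 -1.9691 0.4349]
Step 7: x=[1.7793 4.9652 9.0348 12.2207] v=[-0.4420 2.1257 -2.1257 0.4420]
Step 8: x=[1.7370 5.1866 8.8134 12.2630] v=[-0.4234 2.2141 -2.2141 0.4234]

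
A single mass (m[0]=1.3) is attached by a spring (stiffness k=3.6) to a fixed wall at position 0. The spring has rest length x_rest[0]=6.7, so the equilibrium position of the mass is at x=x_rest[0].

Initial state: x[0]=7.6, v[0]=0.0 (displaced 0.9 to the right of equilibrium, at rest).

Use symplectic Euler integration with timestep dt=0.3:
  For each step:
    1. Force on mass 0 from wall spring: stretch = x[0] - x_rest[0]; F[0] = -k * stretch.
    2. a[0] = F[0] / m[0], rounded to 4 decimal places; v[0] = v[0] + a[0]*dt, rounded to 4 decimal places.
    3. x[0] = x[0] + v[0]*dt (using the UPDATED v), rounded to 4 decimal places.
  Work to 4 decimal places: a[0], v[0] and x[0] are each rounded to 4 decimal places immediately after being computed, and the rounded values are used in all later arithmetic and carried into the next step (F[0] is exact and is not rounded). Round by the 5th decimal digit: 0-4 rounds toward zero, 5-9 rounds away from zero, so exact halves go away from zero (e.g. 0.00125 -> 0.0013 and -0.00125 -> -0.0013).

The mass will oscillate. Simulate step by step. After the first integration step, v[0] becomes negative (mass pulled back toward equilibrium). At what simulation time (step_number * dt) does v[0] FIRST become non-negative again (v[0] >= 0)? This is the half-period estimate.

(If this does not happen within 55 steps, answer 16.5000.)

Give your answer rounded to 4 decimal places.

Answer: 2.1000

Derivation:
Step 0: x=[7.6000] v=[0.0000]
Step 1: x=[7.3757] v=[-0.7477]
Step 2: x=[6.9830] v=[-1.3091]
Step 3: x=[6.5197] v=[-1.5442]
Step 4: x=[6.1014] v=[-1.3944]
Step 5: x=[5.8323] v=[-0.8971]
Step 6: x=[5.7794] v=[-0.1762]
Step 7: x=[5.9560] v=[0.5886]
First v>=0 after going negative at step 7, time=2.1000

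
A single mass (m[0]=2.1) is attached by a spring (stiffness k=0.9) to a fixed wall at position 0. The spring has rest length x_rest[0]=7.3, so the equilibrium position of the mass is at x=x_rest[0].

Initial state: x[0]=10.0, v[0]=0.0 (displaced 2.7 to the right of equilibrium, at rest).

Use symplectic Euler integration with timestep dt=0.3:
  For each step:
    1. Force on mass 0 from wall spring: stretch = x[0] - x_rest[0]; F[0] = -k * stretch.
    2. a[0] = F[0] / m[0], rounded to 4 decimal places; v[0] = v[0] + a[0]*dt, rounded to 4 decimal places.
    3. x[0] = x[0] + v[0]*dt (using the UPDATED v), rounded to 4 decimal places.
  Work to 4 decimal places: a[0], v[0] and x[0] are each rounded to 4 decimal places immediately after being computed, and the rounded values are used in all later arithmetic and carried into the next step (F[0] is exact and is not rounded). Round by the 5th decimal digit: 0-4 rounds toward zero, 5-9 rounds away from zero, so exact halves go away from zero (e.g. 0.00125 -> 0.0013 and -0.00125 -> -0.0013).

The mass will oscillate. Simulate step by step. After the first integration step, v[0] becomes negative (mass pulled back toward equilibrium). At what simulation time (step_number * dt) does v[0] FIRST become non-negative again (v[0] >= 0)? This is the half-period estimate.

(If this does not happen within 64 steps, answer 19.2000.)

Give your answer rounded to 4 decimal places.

Answer: 4.8000

Derivation:
Step 0: x=[10.0000] v=[0.0000]
Step 1: x=[9.8959] v=[-0.3471]
Step 2: x=[9.6916] v=[-0.6809]
Step 3: x=[9.3951] v=[-0.9884]
Step 4: x=[9.0178] v=[-1.2578]
Step 5: x=[8.5742] v=[-1.4787]
Step 6: x=[8.0815] v=[-1.6425]
Step 7: x=[7.5586] v=[-1.7430]
Step 8: x=[7.0257] v=[-1.7762]
Step 9: x=[6.5034] v=[-1.7409]
Step 10: x=[6.0119] v=[-1.6385]
Step 11: x=[5.5700] v=[-1.4729]
Step 12: x=[5.1949] v=[-1.2505]
Step 13: x=[4.9010] v=[-0.9798]
Step 14: x=[4.6996] v=[-0.6714]
Step 15: x=[4.5985] v=[-0.3371]
Step 16: x=[4.6016] v=[0.0102]
First v>=0 after going negative at step 16, time=4.8000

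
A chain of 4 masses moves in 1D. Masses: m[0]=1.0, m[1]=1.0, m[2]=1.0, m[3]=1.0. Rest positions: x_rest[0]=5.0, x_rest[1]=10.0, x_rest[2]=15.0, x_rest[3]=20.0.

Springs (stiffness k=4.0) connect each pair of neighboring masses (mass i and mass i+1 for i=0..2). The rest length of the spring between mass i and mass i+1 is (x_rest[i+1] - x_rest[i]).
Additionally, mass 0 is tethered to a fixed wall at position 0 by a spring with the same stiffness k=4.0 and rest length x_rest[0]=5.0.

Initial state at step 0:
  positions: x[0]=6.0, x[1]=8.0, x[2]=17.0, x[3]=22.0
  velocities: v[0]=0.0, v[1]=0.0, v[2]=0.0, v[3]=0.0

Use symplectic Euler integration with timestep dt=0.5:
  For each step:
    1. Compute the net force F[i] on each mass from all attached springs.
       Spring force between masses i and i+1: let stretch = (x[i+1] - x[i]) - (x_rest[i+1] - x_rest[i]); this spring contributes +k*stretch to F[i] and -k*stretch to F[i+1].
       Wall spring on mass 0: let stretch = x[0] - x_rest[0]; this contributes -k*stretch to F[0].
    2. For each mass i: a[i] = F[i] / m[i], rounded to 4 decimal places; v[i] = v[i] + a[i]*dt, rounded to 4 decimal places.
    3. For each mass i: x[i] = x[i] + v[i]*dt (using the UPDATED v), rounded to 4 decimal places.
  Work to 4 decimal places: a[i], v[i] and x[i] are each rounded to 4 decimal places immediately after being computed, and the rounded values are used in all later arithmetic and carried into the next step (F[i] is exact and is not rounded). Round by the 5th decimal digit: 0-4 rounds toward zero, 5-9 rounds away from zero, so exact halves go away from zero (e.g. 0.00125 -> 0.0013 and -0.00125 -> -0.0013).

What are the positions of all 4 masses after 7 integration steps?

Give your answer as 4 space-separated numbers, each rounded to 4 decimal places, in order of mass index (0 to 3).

Answer: 8.0000 5.0000 17.0000 18.0000

Derivation:
Step 0: x=[6.0000 8.0000 17.0000 22.0000] v=[0.0000 0.0000 0.0000 0.0000]
Step 1: x=[2.0000 15.0000 13.0000 22.0000] v=[-8.0000 14.0000 -8.0000 0.0000]
Step 2: x=[9.0000 7.0000 20.0000 18.0000] v=[14.0000 -16.0000 14.0000 -8.0000]
Step 3: x=[5.0000 14.0000 12.0000 21.0000] v=[-8.0000 14.0000 -16.0000 6.0000]
Step 4: x=[5.0000 10.0000 15.0000 20.0000] v=[0.0000 -8.0000 6.0000 -2.0000]
Step 5: x=[5.0000 6.0000 18.0000 19.0000] v=[0.0000 -8.0000 6.0000 -2.0000]
Step 6: x=[1.0000 13.0000 10.0000 22.0000] v=[-8.0000 14.0000 -16.0000 6.0000]
Step 7: x=[8.0000 5.0000 17.0000 18.0000] v=[14.0000 -16.0000 14.0000 -8.0000]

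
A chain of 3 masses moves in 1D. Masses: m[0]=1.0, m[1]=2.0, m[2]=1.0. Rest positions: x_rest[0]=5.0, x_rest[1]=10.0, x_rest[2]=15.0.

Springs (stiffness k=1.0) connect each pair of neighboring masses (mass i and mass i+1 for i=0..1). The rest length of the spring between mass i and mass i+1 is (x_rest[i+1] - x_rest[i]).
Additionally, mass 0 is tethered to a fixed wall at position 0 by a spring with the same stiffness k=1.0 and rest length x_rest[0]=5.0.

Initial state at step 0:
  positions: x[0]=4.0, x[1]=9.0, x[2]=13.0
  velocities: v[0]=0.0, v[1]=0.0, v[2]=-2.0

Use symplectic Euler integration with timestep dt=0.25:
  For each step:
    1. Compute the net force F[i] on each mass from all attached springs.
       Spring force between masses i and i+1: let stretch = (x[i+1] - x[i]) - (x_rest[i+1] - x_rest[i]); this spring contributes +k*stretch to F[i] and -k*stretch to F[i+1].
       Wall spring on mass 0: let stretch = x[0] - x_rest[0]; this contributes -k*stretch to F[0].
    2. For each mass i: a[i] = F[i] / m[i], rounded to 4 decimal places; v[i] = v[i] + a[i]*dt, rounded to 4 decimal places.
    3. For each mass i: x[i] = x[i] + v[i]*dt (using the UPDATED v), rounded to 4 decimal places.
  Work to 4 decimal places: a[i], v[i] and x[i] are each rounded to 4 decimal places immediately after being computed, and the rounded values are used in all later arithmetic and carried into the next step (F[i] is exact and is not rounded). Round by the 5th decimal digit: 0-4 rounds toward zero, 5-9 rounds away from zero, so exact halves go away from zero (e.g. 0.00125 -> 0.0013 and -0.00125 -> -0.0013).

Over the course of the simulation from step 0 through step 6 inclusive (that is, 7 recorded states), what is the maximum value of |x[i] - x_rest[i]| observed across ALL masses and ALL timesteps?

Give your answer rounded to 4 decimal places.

Step 0: x=[4.0000 9.0000 13.0000] v=[0.0000 0.0000 -2.0000]
Step 1: x=[4.0625 8.9688 12.5625] v=[0.2500 -0.1250 -1.7500]
Step 2: x=[4.1778 8.8965 12.2129] v=[0.4610 -0.2891 -1.3984]
Step 3: x=[4.3269 8.7804 11.9685] v=[0.5962 -0.4644 -0.9775]
Step 4: x=[4.4839 8.6248 11.8374] v=[0.6279 -0.6226 -0.5245]
Step 5: x=[4.6195 8.4401 11.8180] v=[0.5422 -0.7387 -0.0777]
Step 6: x=[4.7051 8.2416 11.9000] v=[0.3425 -0.7941 0.3278]
Max displacement = 3.1820

Answer: 3.1820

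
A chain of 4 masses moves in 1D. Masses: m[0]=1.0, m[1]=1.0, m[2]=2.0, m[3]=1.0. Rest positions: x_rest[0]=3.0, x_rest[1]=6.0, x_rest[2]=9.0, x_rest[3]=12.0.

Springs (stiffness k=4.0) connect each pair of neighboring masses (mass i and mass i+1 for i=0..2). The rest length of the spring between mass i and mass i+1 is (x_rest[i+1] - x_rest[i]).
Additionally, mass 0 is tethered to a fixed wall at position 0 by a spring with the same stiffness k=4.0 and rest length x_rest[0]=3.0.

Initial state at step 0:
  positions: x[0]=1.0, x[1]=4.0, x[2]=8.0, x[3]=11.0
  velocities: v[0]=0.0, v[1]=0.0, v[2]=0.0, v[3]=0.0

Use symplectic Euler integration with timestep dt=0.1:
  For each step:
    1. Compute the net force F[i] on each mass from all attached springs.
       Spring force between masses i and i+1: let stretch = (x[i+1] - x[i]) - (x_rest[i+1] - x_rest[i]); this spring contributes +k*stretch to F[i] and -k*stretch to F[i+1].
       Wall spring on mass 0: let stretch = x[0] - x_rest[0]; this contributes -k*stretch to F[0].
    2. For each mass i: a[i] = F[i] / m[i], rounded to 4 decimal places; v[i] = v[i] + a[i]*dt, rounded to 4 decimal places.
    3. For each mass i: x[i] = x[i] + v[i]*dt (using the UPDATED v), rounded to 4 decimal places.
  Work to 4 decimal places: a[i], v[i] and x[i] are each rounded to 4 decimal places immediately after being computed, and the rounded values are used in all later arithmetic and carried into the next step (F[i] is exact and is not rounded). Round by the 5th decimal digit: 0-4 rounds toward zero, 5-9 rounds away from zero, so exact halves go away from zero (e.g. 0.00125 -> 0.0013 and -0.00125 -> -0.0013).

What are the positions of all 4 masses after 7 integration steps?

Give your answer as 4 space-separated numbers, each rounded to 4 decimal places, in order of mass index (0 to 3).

Answer: 2.7042 5.0082 7.6221 10.9182

Derivation:
Step 0: x=[1.0000 4.0000 8.0000 11.0000] v=[0.0000 0.0000 0.0000 0.0000]
Step 1: x=[1.0800 4.0400 7.9800 11.0000] v=[0.8000 0.4000 -0.2000 0.0000]
Step 2: x=[1.2352 4.1192 7.9416 10.9992] v=[1.5520 0.7920 -0.3840 -0.0080]
Step 3: x=[1.4564 4.2359 7.8879 10.9961] v=[2.2115 1.1674 -0.5370 -0.0310]
Step 4: x=[1.7305 4.3875 7.8233 10.9887] v=[2.7407 1.5164 -0.6458 -0.0743]
Step 5: x=[2.0416 4.5703 7.7533 10.9747] v=[3.1113 1.8279 -0.6999 -0.1405]
Step 6: x=[2.3722 4.7793 7.6841 10.9518] v=[3.3061 2.0896 -0.6922 -0.2291]
Step 7: x=[2.7042 5.0082 7.6221 10.9182] v=[3.3201 2.2887 -0.6196 -0.3362]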